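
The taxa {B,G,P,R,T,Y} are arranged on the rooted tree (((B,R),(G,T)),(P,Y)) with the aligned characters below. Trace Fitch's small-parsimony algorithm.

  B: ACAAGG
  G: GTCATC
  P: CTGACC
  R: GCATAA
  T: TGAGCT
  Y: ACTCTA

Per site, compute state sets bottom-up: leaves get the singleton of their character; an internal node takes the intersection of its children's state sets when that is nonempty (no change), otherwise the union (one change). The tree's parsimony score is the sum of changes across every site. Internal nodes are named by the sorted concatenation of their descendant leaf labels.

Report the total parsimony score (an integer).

21

[col 0] BR: children B:{A}, R:{G} ∪→ {A,G}; cost 1
[col 0] GT: children G:{G}, T:{T} ∪→ {G,T}; cost 1
[col 0] BGRT: children BR:{A,G}, GT:{G,T} ∩→ {G}; cost 0
[col 0] PY: children P:{C}, Y:{A} ∪→ {A,C}; cost 1
[col 0] BGPRTY: children BGRT:{G}, PY:{A,C} ∪→ {A,C,G}; cost 1
[col 1] BR: children B:{C}, R:{C} ∩→ {C}; cost 0
[col 1] GT: children G:{T}, T:{G} ∪→ {G,T}; cost 1
[col 1] BGRT: children BR:{C}, GT:{G,T} ∪→ {C,G,T}; cost 1
[col 1] PY: children P:{T}, Y:{C} ∪→ {C,T}; cost 1
[col 1] BGPRTY: children BGRT:{C,G,T}, PY:{C,T} ∩→ {C,T}; cost 0
[col 2] BR: children B:{A}, R:{A} ∩→ {A}; cost 0
[col 2] GT: children G:{C}, T:{A} ∪→ {A,C}; cost 1
[col 2] BGRT: children BR:{A}, GT:{A,C} ∩→ {A}; cost 0
[col 2] PY: children P:{G}, Y:{T} ∪→ {G,T}; cost 1
[col 2] BGPRTY: children BGRT:{A}, PY:{G,T} ∪→ {A,G,T}; cost 1
[col 3] BR: children B:{A}, R:{T} ∪→ {A,T}; cost 1
[col 3] GT: children G:{A}, T:{G} ∪→ {A,G}; cost 1
[col 3] BGRT: children BR:{A,T}, GT:{A,G} ∩→ {A}; cost 0
[col 3] PY: children P:{A}, Y:{C} ∪→ {A,C}; cost 1
[col 3] BGPRTY: children BGRT:{A}, PY:{A,C} ∩→ {A}; cost 0
[col 4] BR: children B:{G}, R:{A} ∪→ {A,G}; cost 1
[col 4] GT: children G:{T}, T:{C} ∪→ {C,T}; cost 1
[col 4] BGRT: children BR:{A,G}, GT:{C,T} ∪→ {A,C,G,T}; cost 1
[col 4] PY: children P:{C}, Y:{T} ∪→ {C,T}; cost 1
[col 4] BGPRTY: children BGRT:{A,C,G,T}, PY:{C,T} ∩→ {C,T}; cost 0
[col 5] BR: children B:{G}, R:{A} ∪→ {A,G}; cost 1
[col 5] GT: children G:{C}, T:{T} ∪→ {C,T}; cost 1
[col 5] BGRT: children BR:{A,G}, GT:{C,T} ∪→ {A,C,G,T}; cost 1
[col 5] PY: children P:{C}, Y:{A} ∪→ {A,C}; cost 1
[col 5] BGPRTY: children BGRT:{A,C,G,T}, PY:{A,C} ∩→ {A,C}; cost 0
per-site changes: [4, 3, 3, 3, 4, 4]; total = 21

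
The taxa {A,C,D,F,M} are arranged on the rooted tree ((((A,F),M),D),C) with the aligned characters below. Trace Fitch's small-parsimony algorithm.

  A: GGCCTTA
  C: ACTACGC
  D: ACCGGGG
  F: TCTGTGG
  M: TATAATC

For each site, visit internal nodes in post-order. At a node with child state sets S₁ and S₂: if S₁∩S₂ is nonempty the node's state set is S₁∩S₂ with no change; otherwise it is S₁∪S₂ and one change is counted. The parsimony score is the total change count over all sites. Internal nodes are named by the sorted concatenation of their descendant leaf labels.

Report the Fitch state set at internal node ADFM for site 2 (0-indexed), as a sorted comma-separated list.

[col 0] AF: children A:{G}, F:{T} ∪→ {G,T}; cost 1
[col 0] AFM: children AF:{G,T}, M:{T} ∩→ {T}; cost 0
[col 0] ADFM: children AFM:{T}, D:{A} ∪→ {A,T}; cost 1
[col 0] ACDFM: children ADFM:{A,T}, C:{A} ∩→ {A}; cost 0
[col 1] AF: children A:{G}, F:{C} ∪→ {C,G}; cost 1
[col 1] AFM: children AF:{C,G}, M:{A} ∪→ {A,C,G}; cost 1
[col 1] ADFM: children AFM:{A,C,G}, D:{C} ∩→ {C}; cost 0
[col 1] ACDFM: children ADFM:{C}, C:{C} ∩→ {C}; cost 0
[col 2] AF: children A:{C}, F:{T} ∪→ {C,T}; cost 1
[col 2] AFM: children AF:{C,T}, M:{T} ∩→ {T}; cost 0
[col 2] ADFM: children AFM:{T}, D:{C} ∪→ {C,T}; cost 1
[col 2] ACDFM: children ADFM:{C,T}, C:{T} ∩→ {T}; cost 0
[col 3] AF: children A:{C}, F:{G} ∪→ {C,G}; cost 1
[col 3] AFM: children AF:{C,G}, M:{A} ∪→ {A,C,G}; cost 1
[col 3] ADFM: children AFM:{A,C,G}, D:{G} ∩→ {G}; cost 0
[col 3] ACDFM: children ADFM:{G}, C:{A} ∪→ {A,G}; cost 1
[col 4] AF: children A:{T}, F:{T} ∩→ {T}; cost 0
[col 4] AFM: children AF:{T}, M:{A} ∪→ {A,T}; cost 1
[col 4] ADFM: children AFM:{A,T}, D:{G} ∪→ {A,G,T}; cost 1
[col 4] ACDFM: children ADFM:{A,G,T}, C:{C} ∪→ {A,C,G,T}; cost 1
[col 5] AF: children A:{T}, F:{G} ∪→ {G,T}; cost 1
[col 5] AFM: children AF:{G,T}, M:{T} ∩→ {T}; cost 0
[col 5] ADFM: children AFM:{T}, D:{G} ∪→ {G,T}; cost 1
[col 5] ACDFM: children ADFM:{G,T}, C:{G} ∩→ {G}; cost 0
[col 6] AF: children A:{A}, F:{G} ∪→ {A,G}; cost 1
[col 6] AFM: children AF:{A,G}, M:{C} ∪→ {A,C,G}; cost 1
[col 6] ADFM: children AFM:{A,C,G}, D:{G} ∩→ {G}; cost 0
[col 6] ACDFM: children ADFM:{G}, C:{C} ∪→ {C,G}; cost 1
per-site changes: [2, 2, 2, 3, 3, 2, 3]; total = 17

C,T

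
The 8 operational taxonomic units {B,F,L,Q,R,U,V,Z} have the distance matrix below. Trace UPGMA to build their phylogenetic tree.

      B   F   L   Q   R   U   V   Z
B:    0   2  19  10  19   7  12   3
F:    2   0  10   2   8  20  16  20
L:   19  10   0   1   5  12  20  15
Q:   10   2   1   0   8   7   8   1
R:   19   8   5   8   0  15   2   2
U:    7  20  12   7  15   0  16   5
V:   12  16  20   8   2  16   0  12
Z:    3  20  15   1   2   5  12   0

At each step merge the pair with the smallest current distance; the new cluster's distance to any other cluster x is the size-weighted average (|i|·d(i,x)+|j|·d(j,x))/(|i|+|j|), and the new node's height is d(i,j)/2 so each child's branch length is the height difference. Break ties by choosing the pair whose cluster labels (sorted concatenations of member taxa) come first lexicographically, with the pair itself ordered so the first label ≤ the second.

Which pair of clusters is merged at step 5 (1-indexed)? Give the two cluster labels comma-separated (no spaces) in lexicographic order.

LQ,UZ

step 1: merge (L,Q) at d=1; branch lengths L→1/2, Q→1/2; new cluster LQ
  updated: d(B,LQ)=29/2, d(F,LQ)=6, d(LQ,R)=13/2, d(LQ,U)=19/2, d(LQ,V)=14, d(LQ,Z)=8
step 2: merge (B,F) at d=2; branch lengths B→1, F→1; new cluster BF
  updated: d(BF,LQ)=41/4, d(BF,R)=27/2, d(BF,U)=27/2, d(BF,V)=14, d(BF,Z)=23/2
step 3: merge (R,V) at d=2; branch lengths R→1, V→1; new cluster RV
  updated: d(BF,RV)=55/4, d(LQ,RV)=41/4, d(RV,U)=31/2, d(RV,Z)=7
step 4: merge (U,Z) at d=5; branch lengths U→5/2, Z→5/2; new cluster UZ
  updated: d(BF,UZ)=25/2, d(LQ,UZ)=35/4, d(RV,UZ)=45/4
step 5: merge (LQ,UZ) at d=35/4; branch lengths LQ→31/8, UZ→15/8; new cluster LQUZ
  updated: d(BF,LQUZ)=91/8, d(LQUZ,RV)=43/4
step 6: merge (LQUZ,RV) at d=43/4; branch lengths LQUZ→1, RV→35/8; new cluster LQRUVZ
  updated: d(BF,LQRUVZ)=73/6
step 7: merge (BF,LQRUVZ) at d=73/6; branch lengths BF→61/12, LQRUVZ→17/24; new cluster BFLQRUVZ
final tree: ((B:1,F:1):61/12,(((L:1/2,Q:1/2):31/8,(U:5/2,Z:5/2):15/8):1,(R:1,V:1):35/8):17/24)
total length: 323/12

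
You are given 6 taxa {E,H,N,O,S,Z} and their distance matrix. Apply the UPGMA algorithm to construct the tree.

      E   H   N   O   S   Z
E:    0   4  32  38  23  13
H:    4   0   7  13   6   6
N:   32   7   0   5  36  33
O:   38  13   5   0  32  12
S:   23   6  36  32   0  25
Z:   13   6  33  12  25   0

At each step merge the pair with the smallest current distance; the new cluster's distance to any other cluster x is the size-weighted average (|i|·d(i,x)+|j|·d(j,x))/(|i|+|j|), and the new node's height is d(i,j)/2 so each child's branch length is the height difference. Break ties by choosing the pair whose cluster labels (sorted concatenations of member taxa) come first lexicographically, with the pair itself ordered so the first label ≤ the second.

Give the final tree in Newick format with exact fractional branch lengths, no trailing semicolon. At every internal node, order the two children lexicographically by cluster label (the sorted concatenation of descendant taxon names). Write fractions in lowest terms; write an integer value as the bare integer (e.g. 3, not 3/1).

iteration 1: select E,H (d=4); attach at lengths (2, 2); label the merged cluster EH
  updated: d(EH,N)=39/2, d(EH,O)=51/2, d(EH,S)=29/2, d(EH,Z)=19/2
iteration 2: select N,O (d=5); attach at lengths (5/2, 5/2); label the merged cluster NO
  updated: d(EH,NO)=45/2, d(NO,S)=34, d(NO,Z)=45/2
iteration 3: select EH,Z (d=19/2); attach at lengths (11/4, 19/4); label the merged cluster EHZ
  updated: d(EHZ,NO)=45/2, d(EHZ,S)=18
iteration 4: select EHZ,S (d=18); attach at lengths (17/4, 9); label the merged cluster EHSZ
  updated: d(EHSZ,NO)=203/8
iteration 5: select EHSZ,NO (d=203/8); attach at lengths (59/16, 163/16); label the merged cluster EHNOSZ
final tree: ((((E:2,H:2):11/4,Z:19/4):17/4,S:9):59/16,(N:5/2,O:5/2):163/16)
total length: 349/8

((((E:2,H:2):11/4,Z:19/4):17/4,S:9):59/16,(N:5/2,O:5/2):163/16)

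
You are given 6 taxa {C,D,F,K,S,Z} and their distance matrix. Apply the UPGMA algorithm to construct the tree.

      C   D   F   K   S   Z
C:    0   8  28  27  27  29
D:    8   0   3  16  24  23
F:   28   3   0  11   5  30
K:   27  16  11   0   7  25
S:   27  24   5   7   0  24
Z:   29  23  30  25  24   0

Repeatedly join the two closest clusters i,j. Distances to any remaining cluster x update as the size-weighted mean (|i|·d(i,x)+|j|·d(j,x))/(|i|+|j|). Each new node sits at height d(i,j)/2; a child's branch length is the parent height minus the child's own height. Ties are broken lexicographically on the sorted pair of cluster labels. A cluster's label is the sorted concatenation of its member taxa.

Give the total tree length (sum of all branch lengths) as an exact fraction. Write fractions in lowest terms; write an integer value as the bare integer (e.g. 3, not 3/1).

989/20

step 1: merge (D,F) at d=3; branch lengths D→3/2, F→3/2; new cluster DF
  updated: d(C,DF)=18, d(DF,K)=27/2, d(DF,S)=29/2, d(DF,Z)=53/2
step 2: merge (K,S) at d=7; branch lengths K→7/2, S→7/2; new cluster KS
  updated: d(C,KS)=27, d(DF,KS)=14, d(KS,Z)=49/2
step 3: merge (DF,KS) at d=14; branch lengths DF→11/2, KS→7/2; new cluster DFKS
  updated: d(C,DFKS)=45/2, d(DFKS,Z)=51/2
step 4: merge (C,DFKS) at d=45/2; branch lengths C→45/4, DFKS→17/4; new cluster CDFKS
  updated: d(CDFKS,Z)=131/5
step 5: merge (CDFKS,Z) at d=131/5; branch lengths CDFKS→37/20, Z→131/10; new cluster CDFKSZ
final tree: ((C:45/4,((D:3/2,F:3/2):11/2,(K:7/2,S:7/2):7/2):17/4):37/20,Z:131/10)
total length: 989/20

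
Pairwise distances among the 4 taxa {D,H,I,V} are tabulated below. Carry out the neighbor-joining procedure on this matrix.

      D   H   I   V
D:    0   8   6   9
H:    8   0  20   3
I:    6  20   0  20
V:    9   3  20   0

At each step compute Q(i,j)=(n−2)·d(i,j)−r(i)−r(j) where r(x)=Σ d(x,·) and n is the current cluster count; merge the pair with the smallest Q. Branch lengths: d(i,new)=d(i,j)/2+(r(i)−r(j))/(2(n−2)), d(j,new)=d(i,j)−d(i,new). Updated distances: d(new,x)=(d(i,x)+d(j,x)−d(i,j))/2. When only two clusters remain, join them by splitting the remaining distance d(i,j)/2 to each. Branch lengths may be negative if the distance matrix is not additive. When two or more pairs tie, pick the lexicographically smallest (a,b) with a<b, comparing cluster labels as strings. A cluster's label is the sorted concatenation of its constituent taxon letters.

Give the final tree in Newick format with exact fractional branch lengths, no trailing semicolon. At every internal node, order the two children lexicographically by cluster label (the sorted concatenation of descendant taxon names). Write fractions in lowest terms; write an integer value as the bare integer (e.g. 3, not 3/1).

(((D:-11/4,I:35/4):39/4,H:5/4):7/8,V:7/8)

step 1: merge (D,I) at d=6, Q=-57; branch lengths D→-11/4, I→35/4; new cluster DI
  updated: d(DI,H)=11, d(DI,V)=23/2
step 2: merge (DI,H) at d=11, Q=-51/2; branch lengths DI→39/4, H→5/4; new cluster DHI
  updated: d(DHI,V)=7/4
step 3: merge (DHI,V) at d=7/4; branch lengths DHI→7/8, V→7/8; new cluster DHIV
final tree: (((D:-11/4,I:35/4):39/4,H:5/4):7/8,V:7/8)
total length: 75/4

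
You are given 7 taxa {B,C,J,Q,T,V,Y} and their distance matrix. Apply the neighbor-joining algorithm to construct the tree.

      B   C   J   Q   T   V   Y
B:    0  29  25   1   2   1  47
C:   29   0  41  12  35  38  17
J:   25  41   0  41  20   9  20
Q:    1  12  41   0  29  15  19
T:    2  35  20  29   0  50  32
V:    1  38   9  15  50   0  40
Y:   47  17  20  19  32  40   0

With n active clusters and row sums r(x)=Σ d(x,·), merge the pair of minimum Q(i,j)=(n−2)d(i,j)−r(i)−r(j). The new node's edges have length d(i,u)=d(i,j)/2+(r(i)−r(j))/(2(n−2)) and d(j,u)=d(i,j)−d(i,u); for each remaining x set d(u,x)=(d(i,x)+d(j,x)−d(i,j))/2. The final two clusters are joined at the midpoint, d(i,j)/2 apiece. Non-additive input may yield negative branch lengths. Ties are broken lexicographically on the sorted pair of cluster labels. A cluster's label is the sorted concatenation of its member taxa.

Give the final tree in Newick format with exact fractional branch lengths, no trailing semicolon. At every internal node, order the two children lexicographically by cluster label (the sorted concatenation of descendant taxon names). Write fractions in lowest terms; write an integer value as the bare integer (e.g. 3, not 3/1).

step 1: merge (J,V) at d=9, Q=-264; branch lengths J→24/5, V→21/5; new cluster JV
  updated: d(B,JV)=17/2, d(C,JV)=35, d(JV,Q)=47/2, d(JV,T)=61/2, d(JV,Y)=51/2
step 2: merge (B,T) at d=2, Q=-208; branch lengths B→-33/8, T→49/8; new cluster BT
  updated: d(BT,C)=31, d(BT,JV)=37/2, d(BT,Q)=14, d(BT,Y)=77/2
step 3: merge (BT,JV) at d=37/2, Q=-149; branch lengths BT→55/6, JV→28/3; new cluster BJTV
  updated: d(BJTV,C)=95/4, d(BJTV,Q)=19/2, d(BJTV,Y)=91/4
step 4: merge (BJTV,Q) at d=19/2, Q=-155/2; branch lengths BJTV→69/8, Q→7/8; new cluster BJQTV
  updated: d(BJQTV,C)=105/8, d(BJQTV,Y)=129/8
step 5: merge (BJQTV,C) at d=105/8, Q=-185/4; branch lengths BJQTV→49/8, C→7; new cluster BCJQTV
  updated: d(BCJQTV,Y)=10
step 6: merge (BCJQTV,Y) at d=10; branch lengths BCJQTV→5, Y→5; new cluster BCJQTVY
final tree: (((((B:-33/8,T:49/8):55/6,(J:24/5,V:21/5):28/3):69/8,Q:7/8):49/8,C:7):5,Y:5)
total length: 497/8

(((((B:-33/8,T:49/8):55/6,(J:24/5,V:21/5):28/3):69/8,Q:7/8):49/8,C:7):5,Y:5)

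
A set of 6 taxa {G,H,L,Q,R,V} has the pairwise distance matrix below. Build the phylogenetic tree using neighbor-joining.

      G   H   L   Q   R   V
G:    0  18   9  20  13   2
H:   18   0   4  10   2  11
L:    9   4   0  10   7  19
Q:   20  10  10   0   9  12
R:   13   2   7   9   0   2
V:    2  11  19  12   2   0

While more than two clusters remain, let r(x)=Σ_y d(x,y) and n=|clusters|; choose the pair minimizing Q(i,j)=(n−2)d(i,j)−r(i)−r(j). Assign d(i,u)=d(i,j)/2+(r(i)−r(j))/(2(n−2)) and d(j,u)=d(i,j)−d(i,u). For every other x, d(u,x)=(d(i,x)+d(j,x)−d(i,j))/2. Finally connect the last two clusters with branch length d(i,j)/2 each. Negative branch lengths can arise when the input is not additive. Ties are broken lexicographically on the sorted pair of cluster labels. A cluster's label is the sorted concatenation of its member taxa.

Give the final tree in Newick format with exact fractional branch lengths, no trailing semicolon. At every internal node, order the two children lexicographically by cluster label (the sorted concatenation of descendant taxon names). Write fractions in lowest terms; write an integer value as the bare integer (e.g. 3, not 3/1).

(((((G:3,V:-1):43/6,R:-2/3):35/16,Q:105/16):23/16,H:23/16):41/32,L:41/32)

step 1: merge (G,V) at d=2, Q=-100; branch lengths G→3, V→-1; new cluster GV
  updated: d(GV,H)=27/2, d(GV,L)=13, d(GV,Q)=15, d(GV,R)=13/2
step 2: merge (GV,R) at d=13/2, Q=-53; branch lengths GV→43/6, R→-2/3; new cluster GRV
  updated: d(GRV,H)=9/2, d(GRV,L)=27/4, d(GRV,Q)=35/4
step 3: merge (GRV,Q) at d=35/4, Q=-125/4; branch lengths GRV→35/16, Q→105/16; new cluster GQRV
  updated: d(GQRV,H)=23/8, d(GQRV,L)=4
step 4: merge (GQRV,H) at d=23/8, Q=-87/8; branch lengths GQRV→23/16, H→23/16; new cluster GHQRV
  updated: d(GHQRV,L)=41/16
step 5: merge (GHQRV,L) at d=41/16; branch lengths GHQRV→41/32, L→41/32; new cluster GHLQRV
final tree: (((((G:3,V:-1):43/6,R:-2/3):35/16,Q:105/16):23/16,H:23/16):41/32,L:41/32)
total length: 363/16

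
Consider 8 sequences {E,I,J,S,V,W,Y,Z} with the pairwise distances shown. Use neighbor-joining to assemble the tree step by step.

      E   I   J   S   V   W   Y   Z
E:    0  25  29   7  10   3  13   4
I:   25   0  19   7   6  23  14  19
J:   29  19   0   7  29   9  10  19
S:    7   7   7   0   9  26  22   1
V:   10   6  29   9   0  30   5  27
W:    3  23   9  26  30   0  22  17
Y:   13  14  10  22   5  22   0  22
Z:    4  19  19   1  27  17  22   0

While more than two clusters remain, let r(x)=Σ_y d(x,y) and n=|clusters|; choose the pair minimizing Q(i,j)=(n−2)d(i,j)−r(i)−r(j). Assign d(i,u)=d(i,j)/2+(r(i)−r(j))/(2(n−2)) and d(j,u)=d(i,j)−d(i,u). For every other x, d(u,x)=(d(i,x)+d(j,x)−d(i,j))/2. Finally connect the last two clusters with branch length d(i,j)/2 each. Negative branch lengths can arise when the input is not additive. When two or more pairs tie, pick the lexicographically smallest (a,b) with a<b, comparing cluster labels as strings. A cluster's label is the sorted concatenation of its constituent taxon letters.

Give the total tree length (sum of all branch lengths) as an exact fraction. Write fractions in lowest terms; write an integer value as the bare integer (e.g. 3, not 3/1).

2749/64

iteration 1: select E,W (d=3, Q=-203); attach at lengths (-7/4, 19/4); label the merged cluster EW
  updated: d(EW,I)=45/2, d(EW,J)=35/2, d(EW,S)=15, d(EW,V)=37/2, d(EW,Y)=16, d(EW,Z)=9
iteration 2: select V,Y (d=5, Q=-317/2); attach at lengths (61/20, 39/20); label the merged cluster VY
  updated: d(EW,VY)=59/4, d(I,VY)=15/2, d(J,VY)=17, d(S,VY)=13, d(VY,Z)=22
iteration 3: select I,VY (d=15/2, Q=-477/4); attach at lengths (123/32, 117/32); label the merged cluster IVY
  updated: d(EW,IVY)=119/8, d(IVY,J)=57/4, d(IVY,S)=25/4, d(IVY,Z)=67/4
iteration 4: select EW,Z (d=9, Q=-601/8); attach at lengths (301/48, 131/48); label the merged cluster EWZ
  updated: d(EWZ,IVY)=181/16, d(EWZ,J)=55/4, d(EWZ,S)=7/2
iteration 5: select EWZ,S (d=7/2, Q=-613/16); attach at lengths (301/64, -77/64); label the merged cluster ESWZ
  updated: d(ESWZ,IVY)=225/32, d(ESWZ,J)=69/8
iteration 6: select ESWZ,IVY (d=225/32, Q=-957/32); attach at lengths (45/64, 405/64); label the merged cluster EISVWYZ
  updated: d(EISVWYZ,J)=507/64
iteration 7: select EISVWYZ,J (d=507/64); attach at lengths (507/128, 507/128); label the merged cluster EIJSVWYZ
final tree: (((((E:-7/4,W:19/4):301/48,Z:131/48):301/64,S:-77/64):45/64,(I:123/32,(V:61/20,Y:39/20):117/32):405/64):507/128,J:507/128)
total length: 2749/64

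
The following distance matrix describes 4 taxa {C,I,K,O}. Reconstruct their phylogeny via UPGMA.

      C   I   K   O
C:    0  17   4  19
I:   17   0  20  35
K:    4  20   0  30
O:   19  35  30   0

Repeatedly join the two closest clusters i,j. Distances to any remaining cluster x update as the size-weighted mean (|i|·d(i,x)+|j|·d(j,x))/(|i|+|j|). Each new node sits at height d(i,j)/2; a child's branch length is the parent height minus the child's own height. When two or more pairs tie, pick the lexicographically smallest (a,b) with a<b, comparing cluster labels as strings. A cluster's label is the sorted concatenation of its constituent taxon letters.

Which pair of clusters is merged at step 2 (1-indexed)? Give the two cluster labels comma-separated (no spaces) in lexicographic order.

1. join C+K (d=4) ⇒ CK; edges |C|=2, |K|=2
  updated: d(CK,I)=37/2, d(CK,O)=49/2
2. join CK+I (d=37/2) ⇒ CIK; edges |CK|=29/4, |I|=37/4
  updated: d(CIK,O)=28
3. join CIK+O (d=28) ⇒ CIKO; edges |CIK|=19/4, |O|=14
final tree: (((C:2,K:2):29/4,I:37/4):19/4,O:14)
total length: 157/4

CK,I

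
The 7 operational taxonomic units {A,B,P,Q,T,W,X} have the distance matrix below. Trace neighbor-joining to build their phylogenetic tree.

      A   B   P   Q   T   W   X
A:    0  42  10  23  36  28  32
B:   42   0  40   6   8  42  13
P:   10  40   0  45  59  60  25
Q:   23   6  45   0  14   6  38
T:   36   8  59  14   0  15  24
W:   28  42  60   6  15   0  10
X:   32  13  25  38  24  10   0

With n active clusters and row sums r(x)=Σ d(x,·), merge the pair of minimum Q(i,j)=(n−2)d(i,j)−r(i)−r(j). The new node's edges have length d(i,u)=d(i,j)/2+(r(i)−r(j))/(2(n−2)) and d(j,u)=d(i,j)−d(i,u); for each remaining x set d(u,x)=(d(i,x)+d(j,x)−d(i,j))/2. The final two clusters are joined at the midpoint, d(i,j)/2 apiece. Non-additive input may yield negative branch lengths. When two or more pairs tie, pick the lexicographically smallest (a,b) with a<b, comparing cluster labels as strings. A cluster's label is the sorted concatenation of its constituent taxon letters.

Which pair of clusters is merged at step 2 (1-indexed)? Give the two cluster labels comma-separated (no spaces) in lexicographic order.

AP,X

step 1: merge (A,P) at d=10, Q=-360; branch lengths A→-9/5, P→59/5; new cluster AP
  updated: d(AP,B)=36, d(AP,Q)=29, d(AP,T)=85/2, d(AP,W)=39, d(AP,X)=47/2
step 2: merge (AP,X) at d=47/2, Q=-369/2; branch lengths AP→311/16, X→65/16; new cluster APX
  updated: d(APX,B)=51/4, d(APX,Q)=87/4, d(APX,T)=43/2, d(APX,W)=51/4
step 3: merge (APX,W) at d=51/4, Q=-425/4; branch lengths APX→125/24, W→181/24; new cluster APWX
  updated: d(APWX,B)=21, d(APWX,Q)=15/2, d(APWX,T)=95/8
step 4: merge (APWX,Q) at d=15/2, Q=-423/8; branch lengths APWX→223/32, Q→17/32; new cluster APQWX
  updated: d(APQWX,B)=39/4, d(APQWX,T)=147/16
step 5: merge (APQWX,B) at d=39/4, Q=-431/16; branch lengths APQWX→175/32, B→137/32; new cluster ABPQWX
  updated: d(ABPQWX,T)=119/32
step 6: merge (ABPQWX,T) at d=119/32; branch lengths ABPQWX→119/64, T→119/64; new cluster ABPQTWX
final tree: ((((((A:-9/5,P:59/5):311/16,X:65/16):125/24,W:181/24):223/32,Q:17/32):175/32,B:137/32):119/64,T:119/64)
total length: 2151/32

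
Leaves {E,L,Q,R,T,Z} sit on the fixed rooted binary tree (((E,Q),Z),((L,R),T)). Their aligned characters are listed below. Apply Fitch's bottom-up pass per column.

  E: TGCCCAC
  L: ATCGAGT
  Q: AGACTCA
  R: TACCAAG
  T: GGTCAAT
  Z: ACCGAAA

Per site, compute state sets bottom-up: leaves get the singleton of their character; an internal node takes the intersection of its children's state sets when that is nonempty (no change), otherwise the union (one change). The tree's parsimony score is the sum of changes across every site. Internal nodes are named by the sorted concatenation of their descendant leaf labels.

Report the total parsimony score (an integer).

site 0, node EQ: E={T} ∪ Q={A} → {A,T} (+1)
site 0, node EQZ: EQ={A,T} ∩ Z={A} → {A} (+0)
site 0, node LR: L={A} ∪ R={T} → {A,T} (+1)
site 0, node LRT: LR={A,T} ∪ T={G} → {A,G,T} (+1)
site 0, node ELQRTZ: EQZ={A} ∩ LRT={A,G,T} → {A} (+0)
site 1, node EQ: E={G} ∩ Q={G} → {G} (+0)
site 1, node EQZ: EQ={G} ∪ Z={C} → {C,G} (+1)
site 1, node LR: L={T} ∪ R={A} → {A,T} (+1)
site 1, node LRT: LR={A,T} ∪ T={G} → {A,G,T} (+1)
site 1, node ELQRTZ: EQZ={C,G} ∩ LRT={A,G,T} → {G} (+0)
site 2, node EQ: E={C} ∪ Q={A} → {A,C} (+1)
site 2, node EQZ: EQ={A,C} ∩ Z={C} → {C} (+0)
site 2, node LR: L={C} ∩ R={C} → {C} (+0)
site 2, node LRT: LR={C} ∪ T={T} → {C,T} (+1)
site 2, node ELQRTZ: EQZ={C} ∩ LRT={C,T} → {C} (+0)
site 3, node EQ: E={C} ∩ Q={C} → {C} (+0)
site 3, node EQZ: EQ={C} ∪ Z={G} → {C,G} (+1)
site 3, node LR: L={G} ∪ R={C} → {C,G} (+1)
site 3, node LRT: LR={C,G} ∩ T={C} → {C} (+0)
site 3, node ELQRTZ: EQZ={C,G} ∩ LRT={C} → {C} (+0)
site 4, node EQ: E={C} ∪ Q={T} → {C,T} (+1)
site 4, node EQZ: EQ={C,T} ∪ Z={A} → {A,C,T} (+1)
site 4, node LR: L={A} ∩ R={A} → {A} (+0)
site 4, node LRT: LR={A} ∩ T={A} → {A} (+0)
site 4, node ELQRTZ: EQZ={A,C,T} ∩ LRT={A} → {A} (+0)
site 5, node EQ: E={A} ∪ Q={C} → {A,C} (+1)
site 5, node EQZ: EQ={A,C} ∩ Z={A} → {A} (+0)
site 5, node LR: L={G} ∪ R={A} → {A,G} (+1)
site 5, node LRT: LR={A,G} ∩ T={A} → {A} (+0)
site 5, node ELQRTZ: EQZ={A} ∩ LRT={A} → {A} (+0)
site 6, node EQ: E={C} ∪ Q={A} → {A,C} (+1)
site 6, node EQZ: EQ={A,C} ∩ Z={A} → {A} (+0)
site 6, node LR: L={T} ∪ R={G} → {G,T} (+1)
site 6, node LRT: LR={G,T} ∩ T={T} → {T} (+0)
site 6, node ELQRTZ: EQZ={A} ∪ LRT={T} → {A,T} (+1)
per-site changes: [3, 3, 2, 2, 2, 2, 3]; total = 17

17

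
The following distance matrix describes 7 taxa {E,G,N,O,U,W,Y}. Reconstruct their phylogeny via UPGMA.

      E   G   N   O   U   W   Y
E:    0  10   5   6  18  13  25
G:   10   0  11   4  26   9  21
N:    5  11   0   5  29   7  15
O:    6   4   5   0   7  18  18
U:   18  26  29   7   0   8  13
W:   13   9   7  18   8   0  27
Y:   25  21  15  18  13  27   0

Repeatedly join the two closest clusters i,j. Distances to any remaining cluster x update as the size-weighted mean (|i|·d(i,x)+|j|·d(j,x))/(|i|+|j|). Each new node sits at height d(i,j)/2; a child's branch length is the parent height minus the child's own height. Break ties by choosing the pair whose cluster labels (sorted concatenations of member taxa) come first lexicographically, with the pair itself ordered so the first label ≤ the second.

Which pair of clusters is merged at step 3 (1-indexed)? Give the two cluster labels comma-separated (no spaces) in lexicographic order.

step 1: merge (G,O) at d=4; branch lengths G→2, O→2; new cluster GO
  updated: d(E,GO)=8, d(GO,N)=8, d(GO,U)=33/2, d(GO,W)=27/2, d(GO,Y)=39/2
step 2: merge (E,N) at d=5; branch lengths E→5/2, N→5/2; new cluster EN
  updated: d(EN,GO)=8, d(EN,U)=47/2, d(EN,W)=10, d(EN,Y)=20
step 3: merge (EN,GO) at d=8; branch lengths EN→3/2, GO→2; new cluster EGNO
  updated: d(EGNO,U)=20, d(EGNO,W)=47/4, d(EGNO,Y)=79/4
step 4: merge (U,W) at d=8; branch lengths U→4, W→4; new cluster UW
  updated: d(EGNO,UW)=127/8, d(UW,Y)=20
step 5: merge (EGNO,UW) at d=127/8; branch lengths EGNO→63/16, UW→63/16; new cluster EGNOUW
  updated: d(EGNOUW,Y)=119/6
step 6: merge (EGNOUW,Y) at d=119/6; branch lengths EGNOUW→95/48, Y→119/12; new cluster EGNOUWY
final tree: ((((E:5/2,N:5/2):3/2,(G:2,O:2):2):63/16,(U:4,W:4):63/16):95/48,Y:119/12)
total length: 1933/48

EN,GO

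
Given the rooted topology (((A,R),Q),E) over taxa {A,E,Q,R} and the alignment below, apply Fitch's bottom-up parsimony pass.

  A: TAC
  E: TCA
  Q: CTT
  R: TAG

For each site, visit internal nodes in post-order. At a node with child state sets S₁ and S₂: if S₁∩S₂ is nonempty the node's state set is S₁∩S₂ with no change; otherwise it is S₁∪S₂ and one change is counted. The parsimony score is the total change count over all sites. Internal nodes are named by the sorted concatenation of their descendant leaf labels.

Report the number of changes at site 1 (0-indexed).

[col 0] AR: children A:{T}, R:{T} ∩→ {T}; cost 0
[col 0] AQR: children AR:{T}, Q:{C} ∪→ {C,T}; cost 1
[col 0] AEQR: children AQR:{C,T}, E:{T} ∩→ {T}; cost 0
[col 1] AR: children A:{A}, R:{A} ∩→ {A}; cost 0
[col 1] AQR: children AR:{A}, Q:{T} ∪→ {A,T}; cost 1
[col 1] AEQR: children AQR:{A,T}, E:{C} ∪→ {A,C,T}; cost 1
[col 2] AR: children A:{C}, R:{G} ∪→ {C,G}; cost 1
[col 2] AQR: children AR:{C,G}, Q:{T} ∪→ {C,G,T}; cost 1
[col 2] AEQR: children AQR:{C,G,T}, E:{A} ∪→ {A,C,G,T}; cost 1
per-site changes: [1, 2, 3]; total = 6

2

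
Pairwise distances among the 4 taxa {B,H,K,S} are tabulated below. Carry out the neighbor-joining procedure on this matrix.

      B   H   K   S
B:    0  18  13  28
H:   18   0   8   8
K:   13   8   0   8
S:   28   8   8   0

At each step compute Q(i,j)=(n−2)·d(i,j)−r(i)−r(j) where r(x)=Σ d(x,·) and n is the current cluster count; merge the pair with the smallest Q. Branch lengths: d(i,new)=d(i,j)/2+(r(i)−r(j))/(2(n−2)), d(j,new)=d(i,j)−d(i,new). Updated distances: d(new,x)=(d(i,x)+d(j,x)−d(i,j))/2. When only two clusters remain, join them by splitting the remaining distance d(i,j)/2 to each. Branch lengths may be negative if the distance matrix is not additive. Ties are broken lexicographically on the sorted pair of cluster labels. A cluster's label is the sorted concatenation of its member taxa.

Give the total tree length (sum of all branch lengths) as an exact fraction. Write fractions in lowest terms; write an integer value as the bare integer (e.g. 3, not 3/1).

26

iteration 1: select B,K (d=13, Q=-62); attach at lengths (14, -1); label the merged cluster BK
  updated: d(BK,H)=13/2, d(BK,S)=23/2
iteration 2: select BK,H (d=13/2, Q=-26); attach at lengths (5, 3/2); label the merged cluster BHK
  updated: d(BHK,S)=13/2
iteration 3: select BHK,S (d=13/2); attach at lengths (13/4, 13/4); label the merged cluster BHKS
final tree: (((B:14,K:-1):5,H:3/2):13/4,S:13/4)
total length: 26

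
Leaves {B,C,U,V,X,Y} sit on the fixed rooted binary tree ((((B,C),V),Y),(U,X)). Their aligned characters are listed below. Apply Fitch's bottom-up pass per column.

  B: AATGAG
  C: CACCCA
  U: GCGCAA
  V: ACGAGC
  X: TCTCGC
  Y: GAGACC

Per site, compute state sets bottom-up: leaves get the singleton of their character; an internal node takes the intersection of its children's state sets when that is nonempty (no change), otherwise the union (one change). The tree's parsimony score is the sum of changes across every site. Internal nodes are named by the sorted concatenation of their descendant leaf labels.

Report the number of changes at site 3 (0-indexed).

[col 0] BC: children B:{A}, C:{C} ∪→ {A,C}; cost 1
[col 0] BCV: children BC:{A,C}, V:{A} ∩→ {A}; cost 0
[col 0] BCVY: children BCV:{A}, Y:{G} ∪→ {A,G}; cost 1
[col 0] UX: children U:{G}, X:{T} ∪→ {G,T}; cost 1
[col 0] BCUVXY: children BCVY:{A,G}, UX:{G,T} ∩→ {G}; cost 0
[col 1] BC: children B:{A}, C:{A} ∩→ {A}; cost 0
[col 1] BCV: children BC:{A}, V:{C} ∪→ {A,C}; cost 1
[col 1] BCVY: children BCV:{A,C}, Y:{A} ∩→ {A}; cost 0
[col 1] UX: children U:{C}, X:{C} ∩→ {C}; cost 0
[col 1] BCUVXY: children BCVY:{A}, UX:{C} ∪→ {A,C}; cost 1
[col 2] BC: children B:{T}, C:{C} ∪→ {C,T}; cost 1
[col 2] BCV: children BC:{C,T}, V:{G} ∪→ {C,G,T}; cost 1
[col 2] BCVY: children BCV:{C,G,T}, Y:{G} ∩→ {G}; cost 0
[col 2] UX: children U:{G}, X:{T} ∪→ {G,T}; cost 1
[col 2] BCUVXY: children BCVY:{G}, UX:{G,T} ∩→ {G}; cost 0
[col 3] BC: children B:{G}, C:{C} ∪→ {C,G}; cost 1
[col 3] BCV: children BC:{C,G}, V:{A} ∪→ {A,C,G}; cost 1
[col 3] BCVY: children BCV:{A,C,G}, Y:{A} ∩→ {A}; cost 0
[col 3] UX: children U:{C}, X:{C} ∩→ {C}; cost 0
[col 3] BCUVXY: children BCVY:{A}, UX:{C} ∪→ {A,C}; cost 1
[col 4] BC: children B:{A}, C:{C} ∪→ {A,C}; cost 1
[col 4] BCV: children BC:{A,C}, V:{G} ∪→ {A,C,G}; cost 1
[col 4] BCVY: children BCV:{A,C,G}, Y:{C} ∩→ {C}; cost 0
[col 4] UX: children U:{A}, X:{G} ∪→ {A,G}; cost 1
[col 4] BCUVXY: children BCVY:{C}, UX:{A,G} ∪→ {A,C,G}; cost 1
[col 5] BC: children B:{G}, C:{A} ∪→ {A,G}; cost 1
[col 5] BCV: children BC:{A,G}, V:{C} ∪→ {A,C,G}; cost 1
[col 5] BCVY: children BCV:{A,C,G}, Y:{C} ∩→ {C}; cost 0
[col 5] UX: children U:{A}, X:{C} ∪→ {A,C}; cost 1
[col 5] BCUVXY: children BCVY:{C}, UX:{A,C} ∩→ {C}; cost 0
per-site changes: [3, 2, 3, 3, 4, 3]; total = 18

3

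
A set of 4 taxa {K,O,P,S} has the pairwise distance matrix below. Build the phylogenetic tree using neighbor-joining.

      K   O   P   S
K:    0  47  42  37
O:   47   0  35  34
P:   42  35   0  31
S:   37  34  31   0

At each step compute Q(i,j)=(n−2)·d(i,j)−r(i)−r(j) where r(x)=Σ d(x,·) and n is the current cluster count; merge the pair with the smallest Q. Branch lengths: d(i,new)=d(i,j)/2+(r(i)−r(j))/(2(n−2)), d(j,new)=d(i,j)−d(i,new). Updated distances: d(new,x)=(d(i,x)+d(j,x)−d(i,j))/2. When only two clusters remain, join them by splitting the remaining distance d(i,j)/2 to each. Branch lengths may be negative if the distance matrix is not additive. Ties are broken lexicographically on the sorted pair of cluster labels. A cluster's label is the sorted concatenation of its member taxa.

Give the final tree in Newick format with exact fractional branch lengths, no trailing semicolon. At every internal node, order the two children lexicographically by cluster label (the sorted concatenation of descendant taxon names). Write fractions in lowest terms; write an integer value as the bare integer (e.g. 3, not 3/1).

(((K:49/2,S:25/2):5/2,O:39/2):31/4,P:31/4)

iteration 1: select K,S (d=37, Q=-154); attach at lengths (49/2, 25/2); label the merged cluster KS
  updated: d(KS,O)=22, d(KS,P)=18
iteration 2: select KS,O (d=22, Q=-75); attach at lengths (5/2, 39/2); label the merged cluster KOS
  updated: d(KOS,P)=31/2
iteration 3: select KOS,P (d=31/2); attach at lengths (31/4, 31/4); label the merged cluster KOPS
final tree: (((K:49/2,S:25/2):5/2,O:39/2):31/4,P:31/4)
total length: 149/2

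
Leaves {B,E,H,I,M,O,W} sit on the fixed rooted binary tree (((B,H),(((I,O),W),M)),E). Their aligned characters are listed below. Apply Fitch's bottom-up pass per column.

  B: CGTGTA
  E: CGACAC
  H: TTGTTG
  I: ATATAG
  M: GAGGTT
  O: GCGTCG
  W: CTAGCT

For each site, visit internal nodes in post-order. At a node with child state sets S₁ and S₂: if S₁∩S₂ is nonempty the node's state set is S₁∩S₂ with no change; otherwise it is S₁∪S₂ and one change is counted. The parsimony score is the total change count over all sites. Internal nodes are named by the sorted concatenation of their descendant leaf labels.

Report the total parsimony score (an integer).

22

BH@0: {C} ∪ {T} = {C,T} (union, +1)
IO@0: {A} ∪ {G} = {A,G} (union, +1)
IOW@0: {A,G} ∪ {C} = {A,C,G} (union, +1)
IMOW@0: {A,C,G} ∩ {G} = {G} (intersection, +0)
BHIMOW@0: {C,T} ∪ {G} = {C,G,T} (union, +1)
BEHIMOW@0: {C,G,T} ∩ {C} = {C} (intersection, +0)
BH@1: {G} ∪ {T} = {G,T} (union, +1)
IO@1: {T} ∪ {C} = {C,T} (union, +1)
IOW@1: {C,T} ∩ {T} = {T} (intersection, +0)
IMOW@1: {T} ∪ {A} = {A,T} (union, +1)
BHIMOW@1: {G,T} ∩ {A,T} = {T} (intersection, +0)
BEHIMOW@1: {T} ∪ {G} = {G,T} (union, +1)
BH@2: {T} ∪ {G} = {G,T} (union, +1)
IO@2: {A} ∪ {G} = {A,G} (union, +1)
IOW@2: {A,G} ∩ {A} = {A} (intersection, +0)
IMOW@2: {A} ∪ {G} = {A,G} (union, +1)
BHIMOW@2: {G,T} ∩ {A,G} = {G} (intersection, +0)
BEHIMOW@2: {G} ∪ {A} = {A,G} (union, +1)
BH@3: {G} ∪ {T} = {G,T} (union, +1)
IO@3: {T} ∩ {T} = {T} (intersection, +0)
IOW@3: {T} ∪ {G} = {G,T} (union, +1)
IMOW@3: {G,T} ∩ {G} = {G} (intersection, +0)
BHIMOW@3: {G,T} ∩ {G} = {G} (intersection, +0)
BEHIMOW@3: {G} ∪ {C} = {C,G} (union, +1)
BH@4: {T} ∩ {T} = {T} (intersection, +0)
IO@4: {A} ∪ {C} = {A,C} (union, +1)
IOW@4: {A,C} ∩ {C} = {C} (intersection, +0)
IMOW@4: {C} ∪ {T} = {C,T} (union, +1)
BHIMOW@4: {T} ∩ {C,T} = {T} (intersection, +0)
BEHIMOW@4: {T} ∪ {A} = {A,T} (union, +1)
BH@5: {A} ∪ {G} = {A,G} (union, +1)
IO@5: {G} ∩ {G} = {G} (intersection, +0)
IOW@5: {G} ∪ {T} = {G,T} (union, +1)
IMOW@5: {G,T} ∩ {T} = {T} (intersection, +0)
BHIMOW@5: {A,G} ∪ {T} = {A,G,T} (union, +1)
BEHIMOW@5: {A,G,T} ∪ {C} = {A,C,G,T} (union, +1)
per-site changes: [4, 4, 4, 3, 3, 4]; total = 22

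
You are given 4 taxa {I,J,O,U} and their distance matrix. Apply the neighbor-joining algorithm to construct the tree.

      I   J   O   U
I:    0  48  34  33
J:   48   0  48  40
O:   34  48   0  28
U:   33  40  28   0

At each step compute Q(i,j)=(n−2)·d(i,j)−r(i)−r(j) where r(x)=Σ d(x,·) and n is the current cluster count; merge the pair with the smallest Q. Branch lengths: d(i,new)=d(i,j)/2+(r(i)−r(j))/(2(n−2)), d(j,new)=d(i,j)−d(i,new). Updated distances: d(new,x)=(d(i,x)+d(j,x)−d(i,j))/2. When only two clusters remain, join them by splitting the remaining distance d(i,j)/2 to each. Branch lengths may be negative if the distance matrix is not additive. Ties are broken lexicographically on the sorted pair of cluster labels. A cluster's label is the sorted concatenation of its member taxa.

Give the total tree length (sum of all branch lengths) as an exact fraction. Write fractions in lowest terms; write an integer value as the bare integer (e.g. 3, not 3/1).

iteration 1: select I,O (d=34, Q=-157); attach at lengths (73/4, 63/4); label the merged cluster IO
  updated: d(IO,J)=31, d(IO,U)=27/2
iteration 2: select IO,J (d=31, Q=-169/2); attach at lengths (9/4, 115/4); label the merged cluster IJO
  updated: d(IJO,U)=45/4
iteration 3: select IJO,U (d=45/4); attach at lengths (45/8, 45/8); label the merged cluster IJOU
final tree: (((I:73/4,O:63/4):9/4,J:115/4):45/8,U:45/8)
total length: 305/4

305/4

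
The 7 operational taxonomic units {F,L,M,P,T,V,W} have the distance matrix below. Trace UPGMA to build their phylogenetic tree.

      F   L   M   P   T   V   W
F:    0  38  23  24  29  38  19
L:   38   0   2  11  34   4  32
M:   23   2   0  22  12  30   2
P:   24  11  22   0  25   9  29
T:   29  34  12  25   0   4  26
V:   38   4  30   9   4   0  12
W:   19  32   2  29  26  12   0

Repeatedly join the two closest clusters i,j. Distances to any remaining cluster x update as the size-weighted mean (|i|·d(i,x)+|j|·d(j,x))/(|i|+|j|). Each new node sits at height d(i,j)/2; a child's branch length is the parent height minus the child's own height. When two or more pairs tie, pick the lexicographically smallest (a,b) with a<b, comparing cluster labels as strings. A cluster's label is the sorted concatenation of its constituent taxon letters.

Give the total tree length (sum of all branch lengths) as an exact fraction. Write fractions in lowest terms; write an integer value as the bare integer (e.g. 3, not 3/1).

1111/20

iteration 1: select L,M (d=2); attach at lengths (1, 1); label the merged cluster LM
  updated: d(F,LM)=61/2, d(LM,P)=33/2, d(LM,T)=23, d(LM,V)=17, d(LM,W)=17
iteration 2: select T,V (d=4); attach at lengths (2, 2); label the merged cluster TV
  updated: d(F,TV)=67/2, d(LM,TV)=20, d(P,TV)=17, d(TV,W)=19
iteration 3: select LM,P (d=33/2); attach at lengths (29/4, 33/4); label the merged cluster LMP
  updated: d(F,LMP)=85/3, d(LMP,TV)=19, d(LMP,W)=21
iteration 4: select F,W (d=19); attach at lengths (19/2, 19/2); label the merged cluster FW
  updated: d(FW,LMP)=74/3, d(FW,TV)=105/4
iteration 5: select LMP,TV (d=19); attach at lengths (5/4, 15/2); label the merged cluster LMPTV
  updated: d(FW,LMPTV)=253/10
iteration 6: select FW,LMPTV (d=253/10); attach at lengths (63/20, 63/20); label the merged cluster FLMPTVW
final tree: ((F:19/2,W:19/2):63/20,(((L:1,M:1):29/4,P:33/4):5/4,(T:2,V:2):15/2):63/20)
total length: 1111/20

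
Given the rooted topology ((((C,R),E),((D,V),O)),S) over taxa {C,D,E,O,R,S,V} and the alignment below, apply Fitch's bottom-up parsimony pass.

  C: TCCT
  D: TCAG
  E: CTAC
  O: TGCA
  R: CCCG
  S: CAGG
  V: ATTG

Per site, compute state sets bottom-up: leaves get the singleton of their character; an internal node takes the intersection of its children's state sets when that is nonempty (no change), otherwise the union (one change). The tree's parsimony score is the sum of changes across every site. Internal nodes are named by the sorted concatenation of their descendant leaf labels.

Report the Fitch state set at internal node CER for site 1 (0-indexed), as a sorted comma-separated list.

CR@0: {T} ∪ {C} = {C,T} (union, +1)
CER@0: {C,T} ∩ {C} = {C} (intersection, +0)
DV@0: {T} ∪ {A} = {A,T} (union, +1)
DOV@0: {A,T} ∩ {T} = {T} (intersection, +0)
CDEORV@0: {C} ∪ {T} = {C,T} (union, +1)
CDEORSV@0: {C,T} ∩ {C} = {C} (intersection, +0)
CR@1: {C} ∩ {C} = {C} (intersection, +0)
CER@1: {C} ∪ {T} = {C,T} (union, +1)
DV@1: {C} ∪ {T} = {C,T} (union, +1)
DOV@1: {C,T} ∪ {G} = {C,G,T} (union, +1)
CDEORV@1: {C,T} ∩ {C,G,T} = {C,T} (intersection, +0)
CDEORSV@1: {C,T} ∪ {A} = {A,C,T} (union, +1)
CR@2: {C} ∩ {C} = {C} (intersection, +0)
CER@2: {C} ∪ {A} = {A,C} (union, +1)
DV@2: {A} ∪ {T} = {A,T} (union, +1)
DOV@2: {A,T} ∪ {C} = {A,C,T} (union, +1)
CDEORV@2: {A,C} ∩ {A,C,T} = {A,C} (intersection, +0)
CDEORSV@2: {A,C} ∪ {G} = {A,C,G} (union, +1)
CR@3: {T} ∪ {G} = {G,T} (union, +1)
CER@3: {G,T} ∪ {C} = {C,G,T} (union, +1)
DV@3: {G} ∩ {G} = {G} (intersection, +0)
DOV@3: {G} ∪ {A} = {A,G} (union, +1)
CDEORV@3: {C,G,T} ∩ {A,G} = {G} (intersection, +0)
CDEORSV@3: {G} ∩ {G} = {G} (intersection, +0)
per-site changes: [3, 4, 4, 3]; total = 14

C,T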